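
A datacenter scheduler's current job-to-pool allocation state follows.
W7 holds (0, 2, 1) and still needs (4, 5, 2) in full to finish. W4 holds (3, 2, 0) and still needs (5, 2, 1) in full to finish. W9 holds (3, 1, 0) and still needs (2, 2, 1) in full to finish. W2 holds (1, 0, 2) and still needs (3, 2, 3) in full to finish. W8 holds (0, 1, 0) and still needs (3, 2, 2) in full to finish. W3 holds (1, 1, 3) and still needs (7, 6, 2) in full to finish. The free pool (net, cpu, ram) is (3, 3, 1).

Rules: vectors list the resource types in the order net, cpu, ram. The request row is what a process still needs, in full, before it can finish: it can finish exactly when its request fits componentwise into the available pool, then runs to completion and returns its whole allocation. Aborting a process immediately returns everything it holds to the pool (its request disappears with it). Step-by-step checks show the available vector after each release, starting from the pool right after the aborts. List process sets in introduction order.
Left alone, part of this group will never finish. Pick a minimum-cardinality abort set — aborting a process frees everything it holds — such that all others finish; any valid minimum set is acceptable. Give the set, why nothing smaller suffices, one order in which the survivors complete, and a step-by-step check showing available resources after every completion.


Minimum abort set: W7.
Key observation: the deadlocked W3 becomes finishable only because W7 released (0, 2, 1); it completes at step 3 below.
Minimality: the empty abort set fails — the state is deadlocked as it stands.
One survivor order: W9, W4, W3, W8, W2. Check, step by step (post-abort pool first):
  pool = (3, 5, 2)
  W9 needs (2, 2, 1) <= (3, 5, 2) -> finishes; pool += (3, 1, 0) = (6, 6, 2)
  W4 needs (5, 2, 1) <= (6, 6, 2) -> finishes; pool += (3, 2, 0) = (9, 8, 2)
  W3 needs (7, 6, 2) <= (9, 8, 2) -> finishes; pool += (1, 1, 3) = (10, 9, 5)
  W8 needs (3, 2, 2) <= (10, 9, 5) -> finishes; pool += (0, 1, 0) = (10, 10, 5)
  W2 needs (3, 2, 3) <= (10, 10, 5) -> finishes; pool += (1, 0, 2) = (11, 10, 7)


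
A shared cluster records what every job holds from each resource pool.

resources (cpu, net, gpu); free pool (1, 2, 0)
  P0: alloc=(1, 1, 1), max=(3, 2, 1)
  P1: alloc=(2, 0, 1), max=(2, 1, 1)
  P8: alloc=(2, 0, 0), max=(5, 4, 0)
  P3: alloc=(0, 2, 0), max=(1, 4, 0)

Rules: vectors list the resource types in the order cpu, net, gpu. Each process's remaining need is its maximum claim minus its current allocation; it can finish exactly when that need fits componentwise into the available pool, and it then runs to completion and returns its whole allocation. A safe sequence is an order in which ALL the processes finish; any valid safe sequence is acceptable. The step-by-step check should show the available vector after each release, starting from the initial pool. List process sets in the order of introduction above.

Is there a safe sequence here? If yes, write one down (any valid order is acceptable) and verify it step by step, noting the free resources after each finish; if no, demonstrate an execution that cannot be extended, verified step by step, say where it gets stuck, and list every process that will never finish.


The state is SAFE; one workable sequence: P3, P1, P8, P0.
Key observation: P3 is the earliest step where a requested resource binds exactly: need (1, 2, 0), pool (1, 2, 0) at its turn.
Check, step by step:
  pool = (1, 2, 0)
  P3: need (1, 2, 0) fits (1, 2, 0); releases (0, 2, 0), pool now (1, 4, 0)
  P1: need (0, 1, 0) fits (1, 4, 0); releases (2, 0, 1), pool now (3, 4, 1)
  P8: need (3, 4, 0) fits (3, 4, 1); releases (2, 0, 0), pool now (5, 4, 1)
  P0: need (2, 1, 0) fits (5, 4, 1); releases (1, 1, 1), pool now (6, 5, 2)


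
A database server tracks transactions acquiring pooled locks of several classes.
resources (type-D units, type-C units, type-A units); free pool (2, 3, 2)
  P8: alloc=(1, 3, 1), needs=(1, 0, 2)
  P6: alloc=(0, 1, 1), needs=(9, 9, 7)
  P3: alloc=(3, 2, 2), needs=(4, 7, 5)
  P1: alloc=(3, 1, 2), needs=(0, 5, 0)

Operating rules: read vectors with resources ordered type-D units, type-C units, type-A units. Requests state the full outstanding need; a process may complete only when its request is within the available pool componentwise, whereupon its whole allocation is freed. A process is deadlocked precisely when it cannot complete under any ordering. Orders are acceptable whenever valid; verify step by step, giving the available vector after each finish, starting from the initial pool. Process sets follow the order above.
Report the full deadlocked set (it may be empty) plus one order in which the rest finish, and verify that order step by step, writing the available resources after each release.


The deadlocked set is empty.
Key observation: P8 can run right away; the returned allocation unlocks the remaining processes in turn.
One completion order for the rest: P8, P1, P3, P6. Walking it through:
  pool = (2, 3, 2)
  P8: need (1, 0, 2) fits (2, 3, 2); releases (1, 3, 1), pool now (3, 6, 3)
  P1: need (0, 5, 0) fits (3, 6, 3); releases (3, 1, 2), pool now (6, 7, 5)
  P3: need (4, 7, 5) fits (6, 7, 5); releases (3, 2, 2), pool now (9, 9, 7)
  P6: need (9, 9, 7) fits (9, 9, 7); releases (0, 1, 1), pool now (9, 10, 8)


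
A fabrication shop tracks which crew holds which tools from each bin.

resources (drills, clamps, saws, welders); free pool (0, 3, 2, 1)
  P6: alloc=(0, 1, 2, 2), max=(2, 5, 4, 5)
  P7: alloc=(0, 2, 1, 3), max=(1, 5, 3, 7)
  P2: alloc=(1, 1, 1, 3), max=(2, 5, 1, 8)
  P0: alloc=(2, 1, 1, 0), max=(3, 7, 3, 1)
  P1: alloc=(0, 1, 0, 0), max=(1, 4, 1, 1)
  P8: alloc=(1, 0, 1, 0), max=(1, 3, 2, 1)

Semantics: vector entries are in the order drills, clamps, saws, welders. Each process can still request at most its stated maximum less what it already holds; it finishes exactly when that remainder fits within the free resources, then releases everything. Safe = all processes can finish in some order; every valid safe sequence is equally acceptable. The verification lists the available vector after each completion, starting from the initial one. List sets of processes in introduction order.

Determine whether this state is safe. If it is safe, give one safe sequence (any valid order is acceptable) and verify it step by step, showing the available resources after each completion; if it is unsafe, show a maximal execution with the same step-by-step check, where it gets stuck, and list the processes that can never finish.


UNSAFE.
Key observation: after P8, P1 the pool peaks at (1, 4, 3, 1), and each blocked process is short somewhere: P6 on drills, welders; P7 on welders; P2 on welders; P0 on clamps.
A maximal execution: P8, P1 — then nothing else fits. Step-by-step check:
  pool = (0, 3, 2, 1)
  P8: need (0, 3, 1, 1) fits (0, 3, 2, 1); releases (1, 0, 1, 0), pool now (1, 3, 3, 1)
  P1: need (1, 3, 1, 1) fits (1, 3, 3, 1); releases (0, 1, 0, 0), pool now (1, 4, 3, 1)
  P6 cannot run: need (2, 4, 2, 3) vs free (1, 4, 3, 1) (insufficient drills and welders)
  P7 cannot run: need (1, 3, 2, 4) vs free (1, 4, 3, 1) (insufficient welders)
  P2 cannot run: need (1, 4, 0, 5) vs free (1, 4, 3, 1) (insufficient welders)
  P0 cannot run: need (1, 6, 2, 1) vs free (1, 4, 3, 1) (insufficient clamps)
Never able to finish: P6, P7, P2 and P0.


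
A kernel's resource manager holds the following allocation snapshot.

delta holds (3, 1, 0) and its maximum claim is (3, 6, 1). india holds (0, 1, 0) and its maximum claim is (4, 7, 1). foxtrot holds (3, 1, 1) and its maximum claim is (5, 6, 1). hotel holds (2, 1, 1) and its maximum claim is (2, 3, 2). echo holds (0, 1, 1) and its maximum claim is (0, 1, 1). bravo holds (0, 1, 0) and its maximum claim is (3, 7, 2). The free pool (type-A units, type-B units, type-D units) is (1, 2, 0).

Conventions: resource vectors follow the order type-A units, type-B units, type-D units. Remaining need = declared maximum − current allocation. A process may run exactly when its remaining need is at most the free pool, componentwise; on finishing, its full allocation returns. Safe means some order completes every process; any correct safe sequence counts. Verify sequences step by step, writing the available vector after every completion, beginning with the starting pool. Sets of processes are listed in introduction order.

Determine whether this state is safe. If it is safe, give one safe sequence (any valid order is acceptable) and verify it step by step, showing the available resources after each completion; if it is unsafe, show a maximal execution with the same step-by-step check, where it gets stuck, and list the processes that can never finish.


UNSAFE.
Key observation: even finishing echo, hotel leaves just (3, 4, 2) free — too little type-B units for any of the remaining processes.
A maximal execution: echo, hotel — then nothing else fits. Check, step by step:
  pool = (1, 2, 0)
  echo needs (0, 0, 0) <= (1, 2, 0) -> finishes; pool += (0, 1, 1) = (1, 3, 1)
  hotel needs (0, 2, 1) <= (1, 3, 1) -> finishes; pool += (2, 1, 1) = (3, 4, 2)
  delta still needs (0, 5, 1) but only (3, 4, 2) is free — short on type-B units
  india still needs (4, 6, 1) but only (3, 4, 2) is free — short on type-A units and type-B units
  foxtrot still needs (2, 5, 0) but only (3, 4, 2) is free — short on type-B units
  bravo still needs (3, 6, 2) but only (3, 4, 2) is free — short on type-B units
Permanently blocked: delta, india, foxtrot and bravo.


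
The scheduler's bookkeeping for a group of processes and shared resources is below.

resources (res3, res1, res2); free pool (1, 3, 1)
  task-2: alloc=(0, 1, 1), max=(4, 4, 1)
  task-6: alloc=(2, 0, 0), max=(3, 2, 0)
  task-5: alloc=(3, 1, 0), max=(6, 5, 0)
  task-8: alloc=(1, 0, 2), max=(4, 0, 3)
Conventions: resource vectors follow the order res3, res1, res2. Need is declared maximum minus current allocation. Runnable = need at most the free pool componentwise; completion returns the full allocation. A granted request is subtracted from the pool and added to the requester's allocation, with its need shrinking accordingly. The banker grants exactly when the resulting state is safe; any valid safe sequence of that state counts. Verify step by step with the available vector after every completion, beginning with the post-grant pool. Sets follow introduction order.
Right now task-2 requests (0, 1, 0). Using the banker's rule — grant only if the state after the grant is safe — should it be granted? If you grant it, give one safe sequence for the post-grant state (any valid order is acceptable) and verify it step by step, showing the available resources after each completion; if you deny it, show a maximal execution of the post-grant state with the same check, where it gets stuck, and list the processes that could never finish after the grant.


GRANT: granting preserves safety; a valid post-grant sequence is task-6, task-8, task-2, task-5.
Key observation: the transfer keeps a workable pool ((1, 2, 1)); task-6 starts the safe sequence.
Step-by-step check of the post-grant state:
  pool = (1, 2, 1)
  run task-6 (needs (1, 2, 0), free (1, 2, 1)); after release of (2, 0, 0) the pool is (3, 2, 1)
  run task-8 (needs (3, 0, 1), free (3, 2, 1)); after release of (1, 0, 2) the pool is (4, 2, 3)
  run task-2 (needs (4, 2, 0), free (4, 2, 3)); after release of (0, 2, 1) the pool is (4, 4, 4)
  run task-5 (needs (3, 4, 0), free (4, 4, 4)); after release of (3, 1, 0) the pool is (7, 5, 4)


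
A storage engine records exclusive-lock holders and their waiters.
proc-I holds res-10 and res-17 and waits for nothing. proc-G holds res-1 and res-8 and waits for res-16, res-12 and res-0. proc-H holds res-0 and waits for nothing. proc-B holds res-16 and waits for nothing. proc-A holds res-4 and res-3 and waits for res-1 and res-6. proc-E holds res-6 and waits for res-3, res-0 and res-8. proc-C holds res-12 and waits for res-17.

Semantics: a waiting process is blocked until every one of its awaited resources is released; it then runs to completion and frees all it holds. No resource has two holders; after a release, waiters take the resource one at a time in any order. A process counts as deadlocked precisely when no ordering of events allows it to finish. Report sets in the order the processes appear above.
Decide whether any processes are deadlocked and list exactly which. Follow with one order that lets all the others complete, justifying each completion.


Deadlocked set: proc-A and proc-E.
Key observation: along proc-A -> proc-E -> proc-A, each member waits on what the next one holds — a deadlock; no other process is dragged down with it.
A valid finishing order for the others: proc-B, proc-I, proc-H, proc-C, proc-G.
Check, step by step:
  run proc-B (it waits on nothing); releases res-16
  run proc-I (it waits on nothing); releases res-10 and res-17
  run proc-H (it waits on nothing); releases res-0
  proc-C: everything it awaited (res-17) is free; runs, freeing res-12
  proc-G: everything it awaited (res-16, res-12 and res-0) is free; runs, freeing res-1 and res-8


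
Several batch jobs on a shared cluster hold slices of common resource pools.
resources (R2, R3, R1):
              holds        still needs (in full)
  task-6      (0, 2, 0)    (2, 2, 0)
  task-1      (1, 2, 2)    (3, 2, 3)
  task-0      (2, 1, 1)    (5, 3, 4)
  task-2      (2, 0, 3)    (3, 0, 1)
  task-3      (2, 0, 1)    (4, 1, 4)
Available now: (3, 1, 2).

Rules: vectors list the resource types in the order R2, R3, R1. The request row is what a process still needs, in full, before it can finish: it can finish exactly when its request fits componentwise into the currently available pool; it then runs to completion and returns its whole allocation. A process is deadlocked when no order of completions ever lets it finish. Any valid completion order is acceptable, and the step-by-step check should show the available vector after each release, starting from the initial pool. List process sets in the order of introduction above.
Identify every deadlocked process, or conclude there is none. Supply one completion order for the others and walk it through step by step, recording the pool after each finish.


The deadlocked set is task-6, task-1 and task-0.
Key observation: the pool after task-2, task-3 is (7, 1, 6); every surviving request exceeds it in R3, so progress ends there.
The rest can finish in the order task-2, task-3. Walking it through:
  pool = (3, 1, 2)
  task-2 needs (3, 0, 1) <= (3, 1, 2) -> finishes; pool += (2, 0, 3) = (5, 1, 5)
  task-3 needs (4, 1, 4) <= (5, 1, 5) -> finishes; pool += (2, 0, 1) = (7, 1, 6)
None of the blocked processes ever fits:
  task-6 still needs (2, 2, 0) but only (7, 1, 6) is free — short on R3
  task-1 still needs (3, 2, 3) but only (7, 1, 6) is free — short on R3
  task-0 still needs (5, 3, 4) but only (7, 1, 6) is free — short on R3


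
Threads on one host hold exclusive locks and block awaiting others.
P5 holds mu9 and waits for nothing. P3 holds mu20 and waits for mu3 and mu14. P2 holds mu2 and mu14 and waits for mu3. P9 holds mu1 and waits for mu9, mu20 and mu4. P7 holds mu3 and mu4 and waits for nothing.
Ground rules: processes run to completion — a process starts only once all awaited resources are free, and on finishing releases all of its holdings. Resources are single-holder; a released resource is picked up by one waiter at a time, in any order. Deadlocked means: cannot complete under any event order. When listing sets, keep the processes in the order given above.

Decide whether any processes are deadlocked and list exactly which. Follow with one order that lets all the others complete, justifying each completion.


Nothing here is deadlocked.
Key observation: there is no circular wait here — follow any chain and it reaches a process that is free to run now.
The rest can finish in the order P5, P7, P2, P3, P9.
Check, step by step:
  P5 waits on nothing -> runs at once and releases mu9
  P7 waits on nothing -> runs at once and releases mu3 and mu4
  P2: everything it awaited (mu3) is free; runs, freeing mu2 and mu14
  P3: everything it awaited (mu3 and mu14) is free; runs, freeing mu20
  P9: everything it awaited (mu9, mu20 and mu4) is free; runs, freeing mu1


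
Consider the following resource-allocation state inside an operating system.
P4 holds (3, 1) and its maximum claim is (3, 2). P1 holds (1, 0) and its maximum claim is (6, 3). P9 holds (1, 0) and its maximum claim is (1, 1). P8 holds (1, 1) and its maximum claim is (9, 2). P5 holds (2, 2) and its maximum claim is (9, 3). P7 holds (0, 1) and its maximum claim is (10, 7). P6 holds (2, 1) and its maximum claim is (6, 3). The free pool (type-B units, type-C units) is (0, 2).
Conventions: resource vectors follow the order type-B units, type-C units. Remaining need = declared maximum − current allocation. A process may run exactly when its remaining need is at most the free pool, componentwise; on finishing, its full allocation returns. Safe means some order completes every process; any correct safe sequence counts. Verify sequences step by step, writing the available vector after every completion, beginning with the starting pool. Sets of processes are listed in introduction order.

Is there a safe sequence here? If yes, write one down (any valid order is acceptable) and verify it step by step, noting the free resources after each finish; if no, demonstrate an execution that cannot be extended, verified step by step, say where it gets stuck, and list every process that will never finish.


SAFE, for example via the order P9, P4, P6, P1, P5, P8, P7.
Key observation: reading the order forward, P6 is the first process whose need (4, 2) meets the free pool (4, 3) exactly on a resource it requests.
Walking it through:
  pool = (0, 2)
  run P9 (needs (0, 1), free (0, 2)); after release of (1, 0) the pool is (1, 2)
  run P4 (needs (0, 1), free (1, 2)); after release of (3, 1) the pool is (4, 3)
  run P6 (needs (4, 2), free (4, 3)); after release of (2, 1) the pool is (6, 4)
  run P1 (needs (5, 3), free (6, 4)); after release of (1, 0) the pool is (7, 4)
  run P5 (needs (7, 1), free (7, 4)); after release of (2, 2) the pool is (9, 6)
  run P8 (needs (8, 1), free (9, 6)); after release of (1, 1) the pool is (10, 7)
  run P7 (needs (10, 6), free (10, 7)); after release of (0, 1) the pool is (10, 8)


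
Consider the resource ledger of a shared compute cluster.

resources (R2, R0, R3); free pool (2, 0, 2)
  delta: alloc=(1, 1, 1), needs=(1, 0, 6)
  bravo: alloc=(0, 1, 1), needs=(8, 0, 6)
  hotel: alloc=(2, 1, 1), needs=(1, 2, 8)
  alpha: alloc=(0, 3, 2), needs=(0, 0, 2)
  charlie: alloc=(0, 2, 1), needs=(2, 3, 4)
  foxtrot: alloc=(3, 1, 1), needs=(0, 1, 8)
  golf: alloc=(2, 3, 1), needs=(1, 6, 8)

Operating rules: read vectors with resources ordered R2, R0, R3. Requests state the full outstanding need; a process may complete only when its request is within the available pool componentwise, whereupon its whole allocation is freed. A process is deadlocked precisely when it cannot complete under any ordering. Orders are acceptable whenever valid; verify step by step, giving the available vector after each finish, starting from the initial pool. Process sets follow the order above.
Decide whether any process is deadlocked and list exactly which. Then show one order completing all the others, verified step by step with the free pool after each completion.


Deadlocked set: delta, bravo, hotel, foxtrot and golf.
Key observation: once alpha, charlie finish, the pool peaks at (2, 5, 5) — and every remaining process still needs more R3 than that.
One completion order for the rest: alpha, charlie. Verifying each step:
  pool = (2, 0, 2)
  alpha: need (0, 0, 2) fits (2, 0, 2); releases (0, 3, 2), pool now (2, 3, 4)
  charlie: need (2, 3, 4) fits (2, 3, 4); releases (0, 2, 1), pool now (2, 5, 5)
None of the blocked processes ever fits:
  delta cannot run: need (1, 0, 6) vs free (2, 5, 5) (insufficient R3)
  bravo cannot run: need (8, 0, 6) vs free (2, 5, 5) (insufficient R2 and R3)
  hotel cannot run: need (1, 2, 8) vs free (2, 5, 5) (insufficient R3)
  foxtrot cannot run: need (0, 1, 8) vs free (2, 5, 5) (insufficient R3)
  golf cannot run: need (1, 6, 8) vs free (2, 5, 5) (insufficient R0 and R3)


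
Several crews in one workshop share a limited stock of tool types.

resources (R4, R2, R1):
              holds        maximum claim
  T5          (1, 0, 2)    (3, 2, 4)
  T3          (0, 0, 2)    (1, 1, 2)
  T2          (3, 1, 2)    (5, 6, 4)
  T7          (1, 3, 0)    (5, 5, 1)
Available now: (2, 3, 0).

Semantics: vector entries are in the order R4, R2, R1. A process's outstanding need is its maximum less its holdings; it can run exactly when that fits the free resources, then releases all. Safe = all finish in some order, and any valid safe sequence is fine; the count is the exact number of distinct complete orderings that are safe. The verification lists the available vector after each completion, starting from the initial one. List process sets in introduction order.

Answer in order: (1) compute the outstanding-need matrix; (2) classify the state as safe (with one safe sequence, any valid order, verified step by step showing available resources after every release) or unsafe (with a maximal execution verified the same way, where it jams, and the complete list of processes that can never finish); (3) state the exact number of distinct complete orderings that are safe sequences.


(1) Outstanding need per process (order R4, R2, R1):
  T5: (2, 2, 2)
  T3: (1, 1, 0)
  T2: (2, 5, 2)
  T7: (4, 2, 1)
(2) The state is UNSAFE.
Key observation: after T3, T5 the pool peaks at (3, 3, 4), and each blocked process is short somewhere: T2 on R2; T7 on R4.
A maximal execution: T3, T5 — then nothing else fits. Step-by-step check:
  pool = (2, 3, 0)
  run T3 (needs (1, 1, 0), free (2, 3, 0)); after release of (0, 0, 2) the pool is (2, 3, 2)
  run T5 (needs (2, 2, 2), free (2, 3, 2)); after release of (1, 0, 2) the pool is (3, 3, 4)
  T2 cannot run: need (2, 5, 2) vs free (3, 3, 4) (insufficient R2)
  T7 cannot run: need (4, 2, 1) vs free (3, 3, 4) (insufficient R4)
Never able to finish: T2 and T7.
(3) Exactly 0 of the possible complete orderings are safe sequences.


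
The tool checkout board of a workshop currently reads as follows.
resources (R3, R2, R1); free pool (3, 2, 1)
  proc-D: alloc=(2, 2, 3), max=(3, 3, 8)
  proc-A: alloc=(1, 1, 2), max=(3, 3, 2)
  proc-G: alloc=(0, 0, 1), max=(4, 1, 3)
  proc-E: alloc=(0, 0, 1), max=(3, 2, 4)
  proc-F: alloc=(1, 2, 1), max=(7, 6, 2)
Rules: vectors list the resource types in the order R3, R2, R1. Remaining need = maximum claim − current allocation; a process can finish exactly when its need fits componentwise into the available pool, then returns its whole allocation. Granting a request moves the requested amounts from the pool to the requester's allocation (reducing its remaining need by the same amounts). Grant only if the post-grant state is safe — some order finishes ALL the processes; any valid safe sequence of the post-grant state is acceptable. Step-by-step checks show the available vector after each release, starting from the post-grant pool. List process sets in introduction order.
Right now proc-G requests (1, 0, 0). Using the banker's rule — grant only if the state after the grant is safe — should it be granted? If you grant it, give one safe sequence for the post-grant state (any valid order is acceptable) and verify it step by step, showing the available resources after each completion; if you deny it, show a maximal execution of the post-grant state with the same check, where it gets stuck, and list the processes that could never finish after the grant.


GRANT. The post-grant state is safe; one safe sequence: proc-A, proc-E, proc-G, proc-D, proc-F.
Key observation: granting shrinks the pool to (2, 2, 1), yet proc-A still fits and the chain goes through.
Check on the post-grant state, step by step:
  pool = (2, 2, 1)
  run proc-A (needs (2, 2, 0), free (2, 2, 1)); after release of (1, 1, 2) the pool is (3, 3, 3)
  run proc-E (needs (3, 2, 3), free (3, 3, 3)); after release of (0, 0, 1) the pool is (3, 3, 4)
  run proc-G (needs (3, 1, 2), free (3, 3, 4)); after release of (1, 0, 1) the pool is (4, 3, 5)
  run proc-D (needs (1, 1, 5), free (4, 3, 5)); after release of (2, 2, 3) the pool is (6, 5, 8)
  run proc-F (needs (6, 4, 1), free (6, 5, 8)); after release of (1, 2, 1) the pool is (7, 7, 9)


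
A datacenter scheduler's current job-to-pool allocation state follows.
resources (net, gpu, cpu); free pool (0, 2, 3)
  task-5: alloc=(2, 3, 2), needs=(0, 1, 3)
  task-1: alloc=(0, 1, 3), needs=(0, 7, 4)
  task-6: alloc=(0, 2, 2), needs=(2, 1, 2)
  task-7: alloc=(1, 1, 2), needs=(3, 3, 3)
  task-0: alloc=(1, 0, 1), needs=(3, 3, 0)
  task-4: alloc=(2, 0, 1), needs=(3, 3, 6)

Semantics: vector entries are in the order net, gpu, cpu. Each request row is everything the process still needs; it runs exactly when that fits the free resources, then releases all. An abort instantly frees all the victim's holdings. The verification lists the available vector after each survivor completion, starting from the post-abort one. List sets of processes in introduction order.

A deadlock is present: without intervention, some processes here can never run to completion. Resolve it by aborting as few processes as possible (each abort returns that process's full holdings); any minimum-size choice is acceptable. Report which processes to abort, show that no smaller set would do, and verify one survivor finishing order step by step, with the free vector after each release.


Minimum abort set: task-7.
Key observation: task-0 could never have finished before the abort; with (1, 1, 2) returned by task-7, it fits at step 4.
Why nothing smaller works: aborting no one leaves the state deadlocked as given.
One survivor order: task-5, task-6, task-1, task-0, task-4. Verifying each step (post-abort pool first):
  pool = (1, 3, 5)
  task-5 needs (0, 1, 3) <= (1, 3, 5) -> finishes; pool += (2, 3, 2) = (3, 6, 7)
  task-6 needs (2, 1, 2) <= (3, 6, 7) -> finishes; pool += (0, 2, 2) = (3, 8, 9)
  task-1 needs (0, 7, 4) <= (3, 8, 9) -> finishes; pool += (0, 1, 3) = (3, 9, 12)
  task-0 needs (3, 3, 0) <= (3, 9, 12) -> finishes; pool += (1, 0, 1) = (4, 9, 13)
  task-4 needs (3, 3, 6) <= (4, 9, 13) -> finishes; pool += (2, 0, 1) = (6, 9, 14)


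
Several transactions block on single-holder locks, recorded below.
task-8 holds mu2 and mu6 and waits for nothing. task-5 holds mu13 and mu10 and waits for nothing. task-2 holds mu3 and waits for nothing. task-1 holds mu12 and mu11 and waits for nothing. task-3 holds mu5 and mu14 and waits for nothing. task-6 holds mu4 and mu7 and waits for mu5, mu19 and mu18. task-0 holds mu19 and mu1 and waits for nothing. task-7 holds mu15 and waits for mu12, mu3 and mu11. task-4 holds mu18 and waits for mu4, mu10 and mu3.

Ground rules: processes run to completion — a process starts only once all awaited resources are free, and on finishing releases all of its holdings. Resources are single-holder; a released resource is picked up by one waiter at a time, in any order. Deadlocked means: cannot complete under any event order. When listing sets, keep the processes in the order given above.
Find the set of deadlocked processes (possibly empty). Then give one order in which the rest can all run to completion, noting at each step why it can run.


The deadlocked set is task-6 and task-4.
Key observation: the knot is the closed ring of waits task-6 -> task-4 -> task-6; no other process is dragged down with it.
A valid finishing order for the others: task-0, task-1, task-2, task-7, task-8, task-5, task-3.
Check, step by step:
  run task-0 (it waits on nothing); releases mu19 and mu1
  run task-1 (it waits on nothing); releases mu12 and mu11
  run task-2 (it waits on nothing); releases mu3
  task-7 waits on mu12, mu3 and mu11 — all released -> runs and releases mu15
  run task-8 (it waits on nothing); releases mu2 and mu6
  run task-5 (it waits on nothing); releases mu13 and mu10
  run task-3 (it waits on nothing); releases mu5 and mu14


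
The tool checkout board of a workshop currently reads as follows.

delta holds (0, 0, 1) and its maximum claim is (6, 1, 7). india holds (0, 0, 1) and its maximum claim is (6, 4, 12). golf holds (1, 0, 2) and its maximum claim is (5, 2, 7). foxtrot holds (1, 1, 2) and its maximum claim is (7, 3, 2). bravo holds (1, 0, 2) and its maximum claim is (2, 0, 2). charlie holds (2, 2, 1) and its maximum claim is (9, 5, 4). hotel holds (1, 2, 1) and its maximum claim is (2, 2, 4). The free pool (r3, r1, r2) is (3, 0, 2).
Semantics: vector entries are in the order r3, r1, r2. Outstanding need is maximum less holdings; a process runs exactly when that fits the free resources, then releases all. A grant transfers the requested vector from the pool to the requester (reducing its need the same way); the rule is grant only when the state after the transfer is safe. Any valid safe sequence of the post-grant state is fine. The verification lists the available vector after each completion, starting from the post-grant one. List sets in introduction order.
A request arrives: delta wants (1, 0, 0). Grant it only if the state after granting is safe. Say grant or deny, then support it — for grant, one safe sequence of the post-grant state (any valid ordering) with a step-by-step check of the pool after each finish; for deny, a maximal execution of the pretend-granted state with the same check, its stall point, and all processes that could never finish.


GRANT. The post-grant state is safe; one safe sequence: bravo, hotel, golf, delta, foxtrot, charlie, india.
Key observation: the transfer keeps a workable pool ((2, 0, 2)); bravo starts the safe sequence.
Check on the post-grant state, step by step:
  pool = (2, 0, 2)
  bravo: need (1, 0, 0) fits (2, 0, 2); releases (1, 0, 2), pool now (3, 0, 4)
  hotel: need (1, 0, 3) fits (3, 0, 4); releases (1, 2, 1), pool now (4, 2, 5)
  golf: need (4, 2, 5) fits (4, 2, 5); releases (1, 0, 2), pool now (5, 2, 7)
  delta: need (5, 1, 6) fits (5, 2, 7); releases (1, 0, 1), pool now (6, 2, 8)
  foxtrot: need (6, 2, 0) fits (6, 2, 8); releases (1, 1, 2), pool now (7, 3, 10)
  charlie: need (7, 3, 3) fits (7, 3, 10); releases (2, 2, 1), pool now (9, 5, 11)
  india: need (6, 4, 11) fits (9, 5, 11); releases (0, 0, 1), pool now (9, 5, 12)


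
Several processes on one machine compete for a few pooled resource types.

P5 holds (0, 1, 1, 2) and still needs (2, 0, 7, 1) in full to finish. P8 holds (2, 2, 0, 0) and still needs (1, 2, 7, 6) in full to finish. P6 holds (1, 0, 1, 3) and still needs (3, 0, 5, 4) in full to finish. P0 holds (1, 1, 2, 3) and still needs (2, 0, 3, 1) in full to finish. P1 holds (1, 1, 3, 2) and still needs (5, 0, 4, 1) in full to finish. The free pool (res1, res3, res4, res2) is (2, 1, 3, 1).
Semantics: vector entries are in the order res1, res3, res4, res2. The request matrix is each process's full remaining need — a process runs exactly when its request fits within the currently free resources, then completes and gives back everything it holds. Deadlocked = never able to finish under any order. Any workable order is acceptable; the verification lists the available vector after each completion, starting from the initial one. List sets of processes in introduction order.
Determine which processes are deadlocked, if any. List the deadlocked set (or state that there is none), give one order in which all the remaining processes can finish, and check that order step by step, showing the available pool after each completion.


Deadlocked set: P5, P8 and P1.
Key observation: after P0, P6 the pool peaks at (4, 2, 6, 7), and each blocked process is short somewhere: P5 on res4; P8 on res4; P1 on res1.
The rest can finish in the order P0, P6. Walking it through:
  pool = (2, 1, 3, 1)
  P0 needs (2, 0, 3, 1) <= (2, 1, 3, 1) -> finishes; pool += (1, 1, 2, 3) = (3, 2, 5, 4)
  P6 needs (3, 0, 5, 4) <= (3, 2, 5, 4) -> finishes; pool += (1, 0, 1, 3) = (4, 2, 6, 7)
None of the blocked processes ever fits:
  blocked: P5 wants (2, 0, 7, 1), pool (4, 2, 6, 7) — not enough res4
  blocked: P8 wants (1, 2, 7, 6), pool (4, 2, 6, 7) — not enough res4
  blocked: P1 wants (5, 0, 4, 1), pool (4, 2, 6, 7) — not enough res1


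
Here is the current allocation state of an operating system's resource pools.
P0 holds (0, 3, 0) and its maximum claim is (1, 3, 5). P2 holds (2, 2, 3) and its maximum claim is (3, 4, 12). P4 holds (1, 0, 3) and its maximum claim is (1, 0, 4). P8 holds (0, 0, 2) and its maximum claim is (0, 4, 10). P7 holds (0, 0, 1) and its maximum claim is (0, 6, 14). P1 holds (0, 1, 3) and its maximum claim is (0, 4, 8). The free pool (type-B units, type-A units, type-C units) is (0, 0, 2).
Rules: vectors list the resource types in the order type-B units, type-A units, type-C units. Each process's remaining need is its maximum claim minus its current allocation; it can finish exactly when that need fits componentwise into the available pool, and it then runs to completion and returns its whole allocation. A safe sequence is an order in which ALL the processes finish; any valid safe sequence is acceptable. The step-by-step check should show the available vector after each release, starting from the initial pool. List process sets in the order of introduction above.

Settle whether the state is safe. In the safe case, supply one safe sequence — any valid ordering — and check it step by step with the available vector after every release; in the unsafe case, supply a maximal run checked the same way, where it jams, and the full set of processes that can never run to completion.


The state is SAFE; one workable sequence: P4, P0, P1, P8, P2, P7.
Key observation: the first exact fit in this order is P0 — it needs (1, 0, 5) with (1, 0, 5) free, meeting a requested resource to the last unit.
Walking it through:
  pool = (0, 0, 2)
  P4 needs (0, 0, 1) <= (0, 0, 2) -> finishes; pool += (1, 0, 3) = (1, 0, 5)
  P0 needs (1, 0, 5) <= (1, 0, 5) -> finishes; pool += (0, 3, 0) = (1, 3, 5)
  P1 needs (0, 3, 5) <= (1, 3, 5) -> finishes; pool += (0, 1, 3) = (1, 4, 8)
  P8 needs (0, 4, 8) <= (1, 4, 8) -> finishes; pool += (0, 0, 2) = (1, 4, 10)
  P2 needs (1, 2, 9) <= (1, 4, 10) -> finishes; pool += (2, 2, 3) = (3, 6, 13)
  P7 needs (0, 6, 13) <= (3, 6, 13) -> finishes; pool += (0, 0, 1) = (3, 6, 14)


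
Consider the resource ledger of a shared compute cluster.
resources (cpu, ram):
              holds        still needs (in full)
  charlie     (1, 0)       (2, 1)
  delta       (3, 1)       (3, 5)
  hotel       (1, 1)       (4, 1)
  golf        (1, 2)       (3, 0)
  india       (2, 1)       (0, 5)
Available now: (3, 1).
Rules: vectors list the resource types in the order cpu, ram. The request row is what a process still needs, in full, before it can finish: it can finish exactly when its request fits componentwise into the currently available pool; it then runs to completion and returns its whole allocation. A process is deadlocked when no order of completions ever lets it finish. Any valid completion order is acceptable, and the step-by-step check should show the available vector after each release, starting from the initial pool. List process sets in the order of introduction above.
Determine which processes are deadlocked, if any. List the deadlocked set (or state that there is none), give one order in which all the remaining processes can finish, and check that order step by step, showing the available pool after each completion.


Deadlocked set: delta and india.
Key observation: charlie, hotel, golf can finish, but then (6, 4) is all there is, and the blocked group's ram demands exceed it.
One completion order for the rest: charlie, hotel, golf. Verifying each step:
  pool = (3, 1)
  run charlie (needs (2, 1), free (3, 1)); after release of (1, 0) the pool is (4, 1)
  run hotel (needs (4, 1), free (4, 1)); after release of (1, 1) the pool is (5, 2)
  run golf (needs (3, 0), free (5, 2)); after release of (1, 2) the pool is (6, 4)
The stuck group stays short no matter what:
  blocked: delta wants (3, 5), pool (6, 4) — not enough ram
  blocked: india wants (0, 5), pool (6, 4) — not enough ram


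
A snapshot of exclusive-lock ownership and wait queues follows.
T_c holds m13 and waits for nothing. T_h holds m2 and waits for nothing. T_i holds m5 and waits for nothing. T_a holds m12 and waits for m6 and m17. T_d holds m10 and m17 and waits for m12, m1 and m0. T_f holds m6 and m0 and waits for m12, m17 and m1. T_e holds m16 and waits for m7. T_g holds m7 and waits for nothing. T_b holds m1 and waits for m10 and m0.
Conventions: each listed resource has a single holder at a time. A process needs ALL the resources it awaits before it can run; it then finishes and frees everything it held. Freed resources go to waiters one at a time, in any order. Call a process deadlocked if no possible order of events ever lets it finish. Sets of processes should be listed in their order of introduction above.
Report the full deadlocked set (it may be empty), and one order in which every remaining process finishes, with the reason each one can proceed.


The deadlocked set is T_a, T_d, T_f and T_b.
Key observation: the cycle T_a -> T_d -> T_a can never break — each member waits on the next; T_f and T_b are caught in further circular waits.
One completion order for the rest: T_c, T_g, T_i, T_e, T_h.
Step-by-step check:
  T_c waits on nothing -> runs at once and releases m13
  T_g waits on nothing -> runs at once and releases m7
  T_i waits on nothing -> runs at once and releases m5
  run T_e (all its waits — m7 — are resolved); releases m16
  T_h waits on nothing -> runs at once and releases m2


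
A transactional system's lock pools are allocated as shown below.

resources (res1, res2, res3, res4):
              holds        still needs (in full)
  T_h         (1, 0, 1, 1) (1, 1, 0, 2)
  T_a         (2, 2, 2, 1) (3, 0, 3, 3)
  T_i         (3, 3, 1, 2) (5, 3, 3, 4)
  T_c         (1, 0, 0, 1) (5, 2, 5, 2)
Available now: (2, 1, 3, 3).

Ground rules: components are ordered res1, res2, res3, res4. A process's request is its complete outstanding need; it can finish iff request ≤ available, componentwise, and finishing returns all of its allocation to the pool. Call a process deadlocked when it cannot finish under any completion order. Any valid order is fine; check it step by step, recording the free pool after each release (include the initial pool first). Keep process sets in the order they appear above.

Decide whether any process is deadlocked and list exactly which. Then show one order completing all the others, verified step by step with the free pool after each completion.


The deadlocked set is empty.
Key observation: T_h fits the free pool immediately, and its release cascades until everyone finishes.
One completion order for the rest: T_h, T_a, T_c, T_i. Walking it through:
  pool = (2, 1, 3, 3)
  T_h needs (1, 1, 0, 2) <= (2, 1, 3, 3) -> finishes; pool += (1, 0, 1, 1) = (3, 1, 4, 4)
  T_a needs (3, 0, 3, 3) <= (3, 1, 4, 4) -> finishes; pool += (2, 2, 2, 1) = (5, 3, 6, 5)
  T_c needs (5, 2, 5, 2) <= (5, 3, 6, 5) -> finishes; pool += (1, 0, 0, 1) = (6, 3, 6, 6)
  T_i needs (5, 3, 3, 4) <= (6, 3, 6, 6) -> finishes; pool += (3, 3, 1, 2) = (9, 6, 7, 8)


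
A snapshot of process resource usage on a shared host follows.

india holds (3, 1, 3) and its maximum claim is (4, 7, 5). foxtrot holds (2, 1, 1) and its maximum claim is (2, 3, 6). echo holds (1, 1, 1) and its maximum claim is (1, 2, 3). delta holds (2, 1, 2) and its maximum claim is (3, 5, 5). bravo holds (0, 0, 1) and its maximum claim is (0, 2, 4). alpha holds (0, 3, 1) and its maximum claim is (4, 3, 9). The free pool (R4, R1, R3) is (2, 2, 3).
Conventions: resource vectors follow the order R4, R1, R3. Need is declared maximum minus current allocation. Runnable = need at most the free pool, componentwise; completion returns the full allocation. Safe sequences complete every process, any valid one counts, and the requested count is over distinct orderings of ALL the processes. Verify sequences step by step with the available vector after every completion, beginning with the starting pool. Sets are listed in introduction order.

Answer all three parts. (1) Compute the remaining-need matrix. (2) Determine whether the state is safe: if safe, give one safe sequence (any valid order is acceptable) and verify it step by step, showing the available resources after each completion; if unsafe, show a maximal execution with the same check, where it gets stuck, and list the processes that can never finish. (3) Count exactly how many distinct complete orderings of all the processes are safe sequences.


(1) Outstanding need per process (order R4, R1, R3):
  india: (1, 6, 2)
  foxtrot: (0, 2, 5)
  echo: (0, 1, 2)
  delta: (1, 4, 3)
  bravo: (0, 2, 3)
  alpha: (4, 0, 8)
(2) The state is SAFE; one workable sequence: echo, bravo, foxtrot, delta, alpha, india.
Key observation: the first exact fit in this order is foxtrot — it needs (0, 2, 5) with (3, 3, 5) free, meeting a requested resource to the last unit.
Verifying each step:
  pool = (2, 2, 3)
  echo: need (0, 1, 2) fits (2, 2, 3); releases (1, 1, 1), pool now (3, 3, 4)
  bravo: need (0, 2, 3) fits (3, 3, 4); releases (0, 0, 1), pool now (3, 3, 5)
  foxtrot: need (0, 2, 5) fits (3, 3, 5); releases (2, 1, 1), pool now (5, 4, 6)
  delta: need (1, 4, 3) fits (5, 4, 6); releases (2, 1, 2), pool now (7, 5, 8)
  alpha: need (4, 0, 8) fits (7, 5, 8); releases (0, 3, 1), pool now (7, 8, 9)
  india: need (1, 6, 2) fits (7, 8, 9); releases (3, 1, 3), pool now (10, 9, 12)
(3) The exact count: 2 of the possible complete orderings are safe sequences.
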